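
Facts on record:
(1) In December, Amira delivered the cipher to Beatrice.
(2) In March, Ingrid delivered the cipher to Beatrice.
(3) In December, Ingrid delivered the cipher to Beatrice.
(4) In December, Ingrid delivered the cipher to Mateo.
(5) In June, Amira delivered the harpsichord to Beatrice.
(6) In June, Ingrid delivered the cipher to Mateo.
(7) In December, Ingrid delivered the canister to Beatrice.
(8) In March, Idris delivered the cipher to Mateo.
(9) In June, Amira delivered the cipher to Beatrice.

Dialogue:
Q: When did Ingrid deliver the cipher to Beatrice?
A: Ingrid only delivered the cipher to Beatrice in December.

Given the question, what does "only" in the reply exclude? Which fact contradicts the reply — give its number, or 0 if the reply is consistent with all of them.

2

Answering "When did ...?" puts focus on the setting — here, "in December".
"Only" then excludes alternative settings while the background — agent = Ingrid, thing = the cipher, recipient = Beatrice — is held fixed.
Fact (2) keeps agent = Ingrid, thing = the cipher, recipient = Beatrice but has setting = in March; that refutes the reply.
(Fact (4) would refute a reading with focus on the recipient — but that is not what the question asks.)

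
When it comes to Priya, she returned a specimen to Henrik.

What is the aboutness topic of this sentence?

Priya

The construction explicitly marks "Priya" as what the sentence is about — the topic.
The remainder of the clause is the comment (what is said about the topic).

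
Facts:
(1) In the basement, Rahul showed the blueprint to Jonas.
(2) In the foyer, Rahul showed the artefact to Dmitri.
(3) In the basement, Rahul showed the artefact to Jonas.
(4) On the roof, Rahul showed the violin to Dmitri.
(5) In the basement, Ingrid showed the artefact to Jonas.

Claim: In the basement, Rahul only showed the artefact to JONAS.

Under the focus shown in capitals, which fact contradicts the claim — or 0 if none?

0

Focus (in capitals) is "Jonas" — the recipient. "Only" excludes alternative recipients while holding fixed agent = Rahul, thing = the artefact, setting = in the basement.
Every other fact changes something in the background, not just the recipient. Nothing refutes the claim.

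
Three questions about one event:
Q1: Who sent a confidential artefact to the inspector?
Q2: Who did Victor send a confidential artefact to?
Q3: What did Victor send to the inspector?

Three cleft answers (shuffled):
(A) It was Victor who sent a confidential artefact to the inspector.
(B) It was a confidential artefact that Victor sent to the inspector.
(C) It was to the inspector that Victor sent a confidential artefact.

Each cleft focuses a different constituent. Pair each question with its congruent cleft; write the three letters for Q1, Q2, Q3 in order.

Q1 asks about the subject (agent); cleft (A) focuses "Victor", which is the subject (agent) — so Q1 → A.
Q2 asks about the recipient; cleft (C) focuses "to the inspector", which is the recipient — so Q2 → C.
Q3 asks about the direct object; cleft (B) focuses "a confidential artefact", which is the direct object — so Q3 → B.
Mapping: Q1→A, Q2→C, Q3→B.

ACB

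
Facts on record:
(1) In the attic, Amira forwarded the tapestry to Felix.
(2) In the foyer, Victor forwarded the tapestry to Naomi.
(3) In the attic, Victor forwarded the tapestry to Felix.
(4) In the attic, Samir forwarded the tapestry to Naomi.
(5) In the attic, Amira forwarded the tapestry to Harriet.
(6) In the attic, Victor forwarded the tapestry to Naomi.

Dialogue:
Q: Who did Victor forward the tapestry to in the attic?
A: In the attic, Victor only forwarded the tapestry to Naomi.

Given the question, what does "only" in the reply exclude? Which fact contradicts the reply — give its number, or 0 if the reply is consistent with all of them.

3

The question "Who did ... to ...?" targets the recipient, so in the reply the focus falls on "Naomi".
So "only" ranges over recipients; the rest (same agent, thing, setting (Victor / the tapestry / in the attic)) is presupposed.
Fact (3) keeps same agent, thing, setting (Victor / the tapestry / in the attic) but has recipient = Felix; that refutes the reply.
(Fact (2) would refute a reading with focus on the setting — but that is not what the question asks.)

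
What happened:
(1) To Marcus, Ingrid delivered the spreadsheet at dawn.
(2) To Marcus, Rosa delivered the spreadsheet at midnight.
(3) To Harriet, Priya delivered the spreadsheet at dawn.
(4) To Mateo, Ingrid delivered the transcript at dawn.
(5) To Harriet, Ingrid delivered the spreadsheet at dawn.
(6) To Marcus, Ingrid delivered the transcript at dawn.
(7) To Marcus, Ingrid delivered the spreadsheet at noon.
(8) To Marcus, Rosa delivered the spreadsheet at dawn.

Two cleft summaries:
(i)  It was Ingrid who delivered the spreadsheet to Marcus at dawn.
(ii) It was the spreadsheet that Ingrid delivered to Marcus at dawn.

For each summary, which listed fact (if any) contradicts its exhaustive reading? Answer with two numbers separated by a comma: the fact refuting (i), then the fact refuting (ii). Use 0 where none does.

8, 6

(i): focus "Ingrid". Looking for same thing, recipient, setting (the spreadsheet / Marcus / at dawn) with some other agent — fact (8) has Rosa there. Refuted.
(ii): focus "the spreadsheet". Looking for same agent, recipient, setting (Ingrid / Marcus / at dawn) with some other thing — fact (6) has the transcript there. Refuted.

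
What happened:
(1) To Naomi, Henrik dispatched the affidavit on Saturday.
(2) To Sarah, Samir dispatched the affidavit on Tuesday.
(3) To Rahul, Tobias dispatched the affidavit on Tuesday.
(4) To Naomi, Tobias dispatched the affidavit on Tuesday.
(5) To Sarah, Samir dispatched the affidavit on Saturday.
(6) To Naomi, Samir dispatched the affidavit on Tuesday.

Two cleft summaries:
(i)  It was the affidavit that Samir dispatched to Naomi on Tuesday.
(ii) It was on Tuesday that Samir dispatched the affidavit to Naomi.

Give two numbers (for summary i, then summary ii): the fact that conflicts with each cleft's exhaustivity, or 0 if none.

(i): focus "the affidavit". No fact shares same agent, recipient, setting (Samir / Naomi / on Tuesday) with a different thing. 0.
(ii): focus "on Tuesday". No fact shares same agent, thing, recipient (Samir / the affidavit / Naomi) with a different setting. 0.

0, 0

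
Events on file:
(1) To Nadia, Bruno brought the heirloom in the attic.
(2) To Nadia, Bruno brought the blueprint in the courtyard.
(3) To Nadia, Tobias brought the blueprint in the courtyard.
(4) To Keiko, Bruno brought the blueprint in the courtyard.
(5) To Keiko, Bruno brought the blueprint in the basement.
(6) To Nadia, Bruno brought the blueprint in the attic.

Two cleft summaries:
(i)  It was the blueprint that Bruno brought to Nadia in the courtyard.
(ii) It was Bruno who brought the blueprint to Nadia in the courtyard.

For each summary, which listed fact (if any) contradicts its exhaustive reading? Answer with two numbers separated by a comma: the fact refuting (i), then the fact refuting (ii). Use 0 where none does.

0, 3

Summary (i) focuses "the blueprint" (the thing); background agent = Bruno, recipient = Nadia, setting = in the courtyard. No fact matches that background with a different thing, so 0.
Summary (ii) focuses "Bruno" (the agent); background thing = the blueprint, recipient = Nadia, setting = in the courtyard. Fact (3) matches that background with agent = Tobias — refutes (ii).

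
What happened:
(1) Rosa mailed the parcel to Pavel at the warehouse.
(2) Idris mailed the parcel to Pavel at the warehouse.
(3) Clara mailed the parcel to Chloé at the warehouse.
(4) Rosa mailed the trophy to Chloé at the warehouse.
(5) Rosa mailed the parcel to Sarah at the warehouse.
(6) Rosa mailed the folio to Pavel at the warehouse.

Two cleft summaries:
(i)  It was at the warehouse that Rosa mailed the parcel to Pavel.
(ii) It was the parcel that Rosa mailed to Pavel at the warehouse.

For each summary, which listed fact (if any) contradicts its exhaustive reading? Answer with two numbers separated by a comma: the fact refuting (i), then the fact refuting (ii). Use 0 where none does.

Summary (i) focuses "at the warehouse" (the setting); background agent = Rosa, thing = the parcel, recipient = Pavel. No fact matches that background with a different setting, so 0.
Summary (ii) focuses "the parcel" (the thing); background agent = Rosa, recipient = Pavel, setting = at the warehouse. Fact (6) matches that background with thing = the folio — refutes (ii).

0, 6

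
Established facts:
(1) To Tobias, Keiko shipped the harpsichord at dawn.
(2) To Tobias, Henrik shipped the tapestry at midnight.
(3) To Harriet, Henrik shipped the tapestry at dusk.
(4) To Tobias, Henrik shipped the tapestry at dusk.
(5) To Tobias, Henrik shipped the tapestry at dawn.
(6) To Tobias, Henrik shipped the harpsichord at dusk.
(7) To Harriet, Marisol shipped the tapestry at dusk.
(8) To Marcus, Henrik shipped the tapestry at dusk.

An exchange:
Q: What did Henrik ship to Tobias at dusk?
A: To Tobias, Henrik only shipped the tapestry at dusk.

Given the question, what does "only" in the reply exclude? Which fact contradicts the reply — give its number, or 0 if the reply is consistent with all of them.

6

The question "What did ...?" targets the thing, so in the reply the focus falls on "the tapestry".
So "only" ranges over things; the rest (agent = Henrik, recipient = Tobias, setting = at dusk) is presupposed.
Fact (6) shares the background with a different thing (the harpsichord) — counterexample.
(Fact (2) would refute a reading with focus on the setting — but that is not what the question asks.)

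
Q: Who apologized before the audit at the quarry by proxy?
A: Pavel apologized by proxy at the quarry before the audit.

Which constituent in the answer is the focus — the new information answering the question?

The wh-word "who" asks about the subject (agent).
In the answer, "at the quarry", "by proxy" and "before the audit" are given — repeated from the question.
The constituent filling the subject (agent) gap is "Pavel"; that is the focus and would carry nuclear stress.

Pavel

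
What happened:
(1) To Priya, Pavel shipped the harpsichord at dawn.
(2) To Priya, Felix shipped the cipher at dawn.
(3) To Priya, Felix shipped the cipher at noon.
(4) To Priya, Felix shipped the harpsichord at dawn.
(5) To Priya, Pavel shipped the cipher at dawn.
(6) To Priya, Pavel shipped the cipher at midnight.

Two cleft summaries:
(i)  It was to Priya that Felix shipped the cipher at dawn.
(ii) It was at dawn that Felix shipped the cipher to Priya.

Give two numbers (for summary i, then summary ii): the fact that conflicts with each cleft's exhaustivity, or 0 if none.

(i): focus "Priya". No fact shares Felix as agent and the cipher as thing and at dawn as setting with a different recipient. 0.
(ii): focus "at dawn". Looking for Felix as agent and the cipher as thing and Priya as recipient with some other setting — fact (3) has at noon there. Refuted.

0, 3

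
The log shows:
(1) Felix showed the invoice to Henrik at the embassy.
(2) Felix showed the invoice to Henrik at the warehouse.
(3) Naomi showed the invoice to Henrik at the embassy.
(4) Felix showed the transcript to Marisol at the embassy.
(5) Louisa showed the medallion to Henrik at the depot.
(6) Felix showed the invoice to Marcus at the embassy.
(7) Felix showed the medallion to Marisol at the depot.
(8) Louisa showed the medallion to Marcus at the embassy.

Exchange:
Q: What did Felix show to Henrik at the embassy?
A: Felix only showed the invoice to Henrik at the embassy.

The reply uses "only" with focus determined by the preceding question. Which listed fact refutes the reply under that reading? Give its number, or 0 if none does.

0

The question "What did ...?" targets the thing, so in the reply the focus falls on "the invoice".
So "only" ranges over things; the rest (agent = Felix, recipient = Henrik, setting = at the embassy) is presupposed.
No listed fact shares that background with another thing. Nothing contradicts the reply.
(Fact (6) would refute a reading with focus on the recipient — but that is not what the question asks.)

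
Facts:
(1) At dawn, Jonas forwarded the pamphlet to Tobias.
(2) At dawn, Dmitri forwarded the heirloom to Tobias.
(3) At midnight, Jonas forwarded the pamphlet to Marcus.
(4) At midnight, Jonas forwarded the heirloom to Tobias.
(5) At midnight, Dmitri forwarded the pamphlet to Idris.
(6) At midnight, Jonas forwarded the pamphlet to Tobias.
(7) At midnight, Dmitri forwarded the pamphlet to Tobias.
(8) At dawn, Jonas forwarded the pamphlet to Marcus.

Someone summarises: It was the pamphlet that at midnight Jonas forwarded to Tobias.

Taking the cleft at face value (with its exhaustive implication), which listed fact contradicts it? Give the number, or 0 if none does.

4

Focus of the cleft: "the pamphlet" (the thing). Presupposed background: Jonas as agent and Tobias as recipient and at midnight as setting.
The exhaustive reading says no other thing fits that background.
Fact (4) shares the background but with thing = the heirloom; exhaustivity is violated.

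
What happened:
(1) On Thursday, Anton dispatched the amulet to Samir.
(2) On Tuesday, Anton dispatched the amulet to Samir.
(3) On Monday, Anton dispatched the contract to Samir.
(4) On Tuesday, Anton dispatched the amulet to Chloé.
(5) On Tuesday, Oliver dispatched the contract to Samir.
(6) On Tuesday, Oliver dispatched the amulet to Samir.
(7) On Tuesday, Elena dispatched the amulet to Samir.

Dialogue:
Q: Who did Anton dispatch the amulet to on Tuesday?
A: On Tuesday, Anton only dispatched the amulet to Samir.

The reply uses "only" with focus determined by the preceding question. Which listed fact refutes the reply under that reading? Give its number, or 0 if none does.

4

Answering "Who did ... to ...?" puts focus on the recipient — here, "Samir".
"Only" then excludes alternative recipients while the background — Anton as agent and the amulet as thing and on Tuesday as setting — is held fixed.
Fact (4) shares the background with a different recipient (Chloé) — counterexample.
(Fact (1) would refute a reading with focus on the setting — but that is not what the question asks.)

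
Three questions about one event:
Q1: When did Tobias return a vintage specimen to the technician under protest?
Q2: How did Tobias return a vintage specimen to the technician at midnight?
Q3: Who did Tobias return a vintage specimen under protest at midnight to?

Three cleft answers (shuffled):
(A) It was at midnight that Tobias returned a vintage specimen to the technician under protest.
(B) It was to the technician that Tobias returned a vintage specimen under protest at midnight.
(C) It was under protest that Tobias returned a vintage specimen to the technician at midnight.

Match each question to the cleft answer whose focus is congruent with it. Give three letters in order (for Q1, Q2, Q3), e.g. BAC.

Q1 asks about the time; cleft (A) focuses "at midnight", which is the time — so Q1 → A.
Q2 asks about the manner; cleft (C) focuses "under protest", which is the manner — so Q2 → C.
Q3 asks about the recipient; cleft (B) focuses "to the technician", which is the recipient — so Q3 → B.
Mapping: Q1→A, Q2→C, Q3→B.

ACB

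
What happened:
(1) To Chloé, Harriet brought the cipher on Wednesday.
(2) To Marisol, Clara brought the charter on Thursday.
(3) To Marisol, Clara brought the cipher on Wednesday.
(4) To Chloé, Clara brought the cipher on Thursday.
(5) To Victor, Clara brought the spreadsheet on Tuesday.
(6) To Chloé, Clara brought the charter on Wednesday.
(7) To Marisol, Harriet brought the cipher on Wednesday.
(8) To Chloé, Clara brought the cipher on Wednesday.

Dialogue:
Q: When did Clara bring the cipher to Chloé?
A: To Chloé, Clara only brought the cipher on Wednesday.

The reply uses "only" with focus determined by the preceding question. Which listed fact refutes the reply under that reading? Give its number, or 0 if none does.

Answering "When did ...?" puts focus on the setting — here, "on Wednesday".
So "only" ranges over settings; the rest (Clara as agent and the cipher as thing and Chloé as recipient) is presupposed.
Fact (4) keeps Clara as agent and the cipher as thing and Chloé as recipient but has setting = on Thursday; that refutes the reply.
(Fact (3) would refute a reading with focus on the recipient — but that is not what the question asks.)

4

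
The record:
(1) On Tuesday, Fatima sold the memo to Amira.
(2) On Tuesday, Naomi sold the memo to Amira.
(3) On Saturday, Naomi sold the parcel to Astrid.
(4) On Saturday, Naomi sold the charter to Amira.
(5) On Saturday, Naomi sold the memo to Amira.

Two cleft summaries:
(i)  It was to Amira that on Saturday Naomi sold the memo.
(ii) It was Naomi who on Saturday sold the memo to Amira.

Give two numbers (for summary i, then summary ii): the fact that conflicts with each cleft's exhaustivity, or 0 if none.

0, 0

(i): focus "Amira". No fact shares Naomi as agent and the memo as thing and on Saturday as setting with a different recipient. 0.
(ii): focus "Naomi". No fact shares the memo as thing and Amira as recipient and on Saturday as setting with a different agent. 0.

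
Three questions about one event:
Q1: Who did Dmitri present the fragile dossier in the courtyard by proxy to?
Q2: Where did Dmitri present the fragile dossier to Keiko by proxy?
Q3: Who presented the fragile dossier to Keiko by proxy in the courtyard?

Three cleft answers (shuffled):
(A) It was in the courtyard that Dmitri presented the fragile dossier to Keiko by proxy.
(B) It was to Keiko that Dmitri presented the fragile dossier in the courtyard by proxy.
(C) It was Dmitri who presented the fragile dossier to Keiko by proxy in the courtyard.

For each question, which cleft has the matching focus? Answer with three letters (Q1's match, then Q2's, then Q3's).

Q1 asks about the recipient; cleft (B) focuses "to Keiko", which is the recipient — so Q1 → B.
Q2 asks about the location; cleft (A) focuses "in the courtyard", which is the location — so Q2 → A.
Q3 asks about the subject (agent); cleft (C) focuses "Dmitri", which is the subject (agent) — so Q3 → C.
Mapping: Q1→B, Q2→A, Q3→C.

BAC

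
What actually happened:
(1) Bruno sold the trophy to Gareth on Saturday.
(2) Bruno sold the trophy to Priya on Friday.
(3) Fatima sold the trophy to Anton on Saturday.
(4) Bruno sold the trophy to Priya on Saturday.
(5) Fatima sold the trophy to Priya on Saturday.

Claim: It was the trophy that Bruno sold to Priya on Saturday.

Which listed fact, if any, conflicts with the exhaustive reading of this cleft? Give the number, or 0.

0

The cleft puts "the trophy" in focus and presupposes the open proposition with agent = Bruno, recipient = Priya, setting = on Saturday.
Exhaustivity: the trophy is the only thing satisfying that background.
Every other fact differs from the presupposition on some backgrounded slot, so none challenges the exhaustivity.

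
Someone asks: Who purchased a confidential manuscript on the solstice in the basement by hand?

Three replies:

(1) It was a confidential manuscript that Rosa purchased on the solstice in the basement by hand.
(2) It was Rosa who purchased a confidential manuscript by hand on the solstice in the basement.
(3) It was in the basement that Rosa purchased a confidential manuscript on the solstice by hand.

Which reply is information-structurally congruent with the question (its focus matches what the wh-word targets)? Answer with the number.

2

The question word "who" targets the subject (agent).
Option (1) clefts "a confidential manuscript" — the direct object, not what was asked.
Option (2) clefts "Rosa" — that matches what the question asks about.
Option (3) clefts "in the basement" — the location, not what was asked.
So the congruent reply is (2).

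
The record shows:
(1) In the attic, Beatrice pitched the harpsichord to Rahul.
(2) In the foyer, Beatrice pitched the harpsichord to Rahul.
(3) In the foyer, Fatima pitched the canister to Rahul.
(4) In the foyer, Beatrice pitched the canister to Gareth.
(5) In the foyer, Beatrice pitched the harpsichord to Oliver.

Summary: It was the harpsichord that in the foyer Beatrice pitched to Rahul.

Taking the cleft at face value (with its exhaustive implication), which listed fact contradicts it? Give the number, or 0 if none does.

The cleft puts "the harpsichord" in focus and presupposes the open proposition with agent = Beatrice, recipient = Rahul, setting = in the foyer.
Exhaustivity: the harpsichord is the only thing satisfying that background.
No listed fact matches the background with a different thing. Exhaustivity holds.

0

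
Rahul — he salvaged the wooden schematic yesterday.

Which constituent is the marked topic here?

Rahul

The construction explicitly marks "Rahul" as what the sentence is about — the topic.
The remainder of the clause is the comment (what is said about the topic).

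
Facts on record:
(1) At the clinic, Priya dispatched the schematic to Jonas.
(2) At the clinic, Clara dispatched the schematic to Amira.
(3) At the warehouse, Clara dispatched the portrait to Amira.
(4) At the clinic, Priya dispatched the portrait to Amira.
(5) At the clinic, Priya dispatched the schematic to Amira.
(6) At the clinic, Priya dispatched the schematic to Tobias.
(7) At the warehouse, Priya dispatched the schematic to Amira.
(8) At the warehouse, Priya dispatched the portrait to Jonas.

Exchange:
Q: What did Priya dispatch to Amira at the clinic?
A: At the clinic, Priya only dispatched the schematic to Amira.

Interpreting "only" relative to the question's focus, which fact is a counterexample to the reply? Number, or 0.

Answering "What did ...?" puts focus on the thing — here, "the schematic".
So "only" ranges over things; the rest (agent = Priya, recipient = Amira, setting = at the clinic) is presupposed.
Fact (4) keeps agent = Priya, recipient = Amira, setting = at the clinic but has thing = the portrait; that refutes the reply.
(Fact (7) would refute a reading with focus on the setting — but that is not what the question asks.)

4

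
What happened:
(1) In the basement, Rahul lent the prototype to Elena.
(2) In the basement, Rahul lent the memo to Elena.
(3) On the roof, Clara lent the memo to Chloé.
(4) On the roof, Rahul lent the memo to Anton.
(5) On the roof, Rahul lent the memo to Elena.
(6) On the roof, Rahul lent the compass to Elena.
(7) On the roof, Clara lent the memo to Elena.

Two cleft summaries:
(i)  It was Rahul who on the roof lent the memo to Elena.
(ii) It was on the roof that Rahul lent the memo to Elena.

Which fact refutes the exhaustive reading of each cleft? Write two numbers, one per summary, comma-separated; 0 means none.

7, 2

(i): focus "Rahul". Looking for the memo as thing and Elena as recipient and on the roof as setting with some other agent — fact (7) has Clara there. Refuted.
(ii): focus "on the roof". Looking for Rahul as agent and the memo as thing and Elena as recipient with some other setting — fact (2) has in the basement there. Refuted.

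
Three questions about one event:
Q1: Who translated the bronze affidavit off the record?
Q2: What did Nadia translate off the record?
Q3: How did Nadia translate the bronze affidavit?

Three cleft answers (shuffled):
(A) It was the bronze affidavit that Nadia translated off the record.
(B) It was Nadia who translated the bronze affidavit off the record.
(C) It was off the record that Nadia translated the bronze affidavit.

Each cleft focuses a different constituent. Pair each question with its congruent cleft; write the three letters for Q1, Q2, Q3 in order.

BAC

Q1 asks about the subject (agent); cleft (B) focuses "Nadia", which is the subject (agent) — so Q1 → B.
Q2 asks about the direct object; cleft (A) focuses "the bronze affidavit", which is the direct object — so Q2 → A.
Q3 asks about the manner; cleft (C) focuses "off the record", which is the manner — so Q3 → C.
Mapping: Q1→B, Q2→A, Q3→C.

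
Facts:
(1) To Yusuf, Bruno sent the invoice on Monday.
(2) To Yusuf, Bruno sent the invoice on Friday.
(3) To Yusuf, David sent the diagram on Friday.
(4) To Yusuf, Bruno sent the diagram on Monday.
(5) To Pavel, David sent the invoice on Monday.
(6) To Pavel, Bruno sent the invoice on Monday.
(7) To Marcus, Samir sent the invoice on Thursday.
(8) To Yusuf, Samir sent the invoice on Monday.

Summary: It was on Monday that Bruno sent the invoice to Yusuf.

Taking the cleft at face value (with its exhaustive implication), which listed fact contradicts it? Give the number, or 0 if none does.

Focus of the cleft: "on Monday" (the setting). Presupposed background: agent = Bruno, thing = the invoice, recipient = Yusuf.
The exhaustive reading says no other setting fits that background.
Fact (2) shares the background but with setting = on Friday; exhaustivity is violated.

2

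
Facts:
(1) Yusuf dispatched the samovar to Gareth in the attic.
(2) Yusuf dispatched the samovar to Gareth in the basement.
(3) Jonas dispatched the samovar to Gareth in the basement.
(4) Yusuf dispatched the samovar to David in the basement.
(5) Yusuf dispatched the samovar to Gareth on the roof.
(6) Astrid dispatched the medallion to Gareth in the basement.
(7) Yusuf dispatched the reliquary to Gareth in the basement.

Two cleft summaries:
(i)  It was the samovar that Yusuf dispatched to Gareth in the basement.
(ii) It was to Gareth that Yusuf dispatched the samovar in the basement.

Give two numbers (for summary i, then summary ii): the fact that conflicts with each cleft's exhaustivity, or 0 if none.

Summary (i) focuses "the samovar" (the thing); background agent = Yusuf, recipient = Gareth, setting = in the basement. Fact (7) matches that background with thing = the reliquary — refutes (i).
Summary (ii) focuses "Gareth" (the recipient); background agent = Yusuf, thing = the samovar, setting = in the basement. Fact (4) matches that background with recipient = David — refutes (ii).

7, 4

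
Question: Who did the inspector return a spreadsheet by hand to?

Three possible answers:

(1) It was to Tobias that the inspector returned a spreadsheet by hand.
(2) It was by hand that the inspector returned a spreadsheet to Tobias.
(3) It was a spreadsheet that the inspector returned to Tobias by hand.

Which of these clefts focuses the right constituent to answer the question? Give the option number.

The question word "who" targets the recipient.
Option (1) clefts "to Tobias" — that matches what the question asks about.
Option (2) clefts "by hand" — the manner, not what was asked.
Option (3) clefts "a spreadsheet" — the direct object, not what was asked.
So the congruent reply is (1).

1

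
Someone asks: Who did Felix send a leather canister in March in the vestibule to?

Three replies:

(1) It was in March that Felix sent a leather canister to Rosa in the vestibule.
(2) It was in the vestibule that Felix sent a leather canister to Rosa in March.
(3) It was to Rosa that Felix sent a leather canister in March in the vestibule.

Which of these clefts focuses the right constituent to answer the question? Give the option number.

The question word "who" targets the recipient.
Option (1) clefts "in March" — the time, not what was asked.
Option (2) clefts "in the vestibule" — the location, not what was asked.
Option (3) clefts "to Rosa" — that matches what the question asks about.
So the congruent reply is (3).

3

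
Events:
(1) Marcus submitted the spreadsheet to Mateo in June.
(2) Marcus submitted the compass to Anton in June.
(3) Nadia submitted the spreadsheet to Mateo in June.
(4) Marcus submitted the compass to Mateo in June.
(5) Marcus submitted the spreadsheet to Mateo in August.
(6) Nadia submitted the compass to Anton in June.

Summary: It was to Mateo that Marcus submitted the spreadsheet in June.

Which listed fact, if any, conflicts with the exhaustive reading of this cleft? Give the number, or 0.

0

Focus of the cleft: "Mateo" (the recipient). Presupposed background: same agent, thing, setting (Marcus / the spreadsheet / in June).
The exhaustive reading says no other recipient fits that background.
Every other fact differs from the presupposition on some backgrounded slot, so none challenges the exhaustivity.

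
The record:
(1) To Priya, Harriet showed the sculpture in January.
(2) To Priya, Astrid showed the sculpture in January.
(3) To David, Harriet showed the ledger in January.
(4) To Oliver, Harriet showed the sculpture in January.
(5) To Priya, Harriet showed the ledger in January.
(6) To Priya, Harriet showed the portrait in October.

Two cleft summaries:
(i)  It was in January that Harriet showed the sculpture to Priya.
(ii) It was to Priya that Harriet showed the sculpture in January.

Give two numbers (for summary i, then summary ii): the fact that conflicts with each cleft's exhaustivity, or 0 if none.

Summary (i) focuses "in January" (the setting); background same agent, thing, recipient (Harriet / the sculpture / Priya). No fact matches that background with a different setting, so 0.
Summary (ii) focuses "Priya" (the recipient); background same agent, thing, setting (Harriet / the sculpture / in January). Fact (4) matches that background with recipient = Oliver — refutes (ii).

0, 4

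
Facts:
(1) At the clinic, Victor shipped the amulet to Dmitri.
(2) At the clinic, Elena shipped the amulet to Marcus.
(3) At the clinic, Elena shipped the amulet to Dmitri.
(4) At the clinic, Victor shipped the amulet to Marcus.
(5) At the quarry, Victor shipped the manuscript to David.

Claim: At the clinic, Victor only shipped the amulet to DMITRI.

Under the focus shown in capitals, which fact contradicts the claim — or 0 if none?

4

The capitals mark "Dmitri" as focus. So "only" rules out other recipients, with the rest (agent = Victor, thing = the amulet, setting = at the clinic) as background.
Fact (4) shares the background but differs in recipient (Marcus) — a counterexample.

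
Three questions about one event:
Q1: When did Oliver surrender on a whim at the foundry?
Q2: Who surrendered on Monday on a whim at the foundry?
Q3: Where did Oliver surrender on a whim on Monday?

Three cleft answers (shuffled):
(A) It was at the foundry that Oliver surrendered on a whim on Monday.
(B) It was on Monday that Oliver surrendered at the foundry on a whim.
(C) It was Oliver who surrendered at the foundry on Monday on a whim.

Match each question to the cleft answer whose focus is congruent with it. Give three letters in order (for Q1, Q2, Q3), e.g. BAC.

BCA

Q1 asks about the time; cleft (B) focuses "on Monday", which is the time — so Q1 → B.
Q2 asks about the subject (agent); cleft (C) focuses "Oliver", which is the subject (agent) — so Q2 → C.
Q3 asks about the location; cleft (A) focuses "at the foundry", which is the location — so Q3 → A.
Mapping: Q1→B, Q2→C, Q3→A.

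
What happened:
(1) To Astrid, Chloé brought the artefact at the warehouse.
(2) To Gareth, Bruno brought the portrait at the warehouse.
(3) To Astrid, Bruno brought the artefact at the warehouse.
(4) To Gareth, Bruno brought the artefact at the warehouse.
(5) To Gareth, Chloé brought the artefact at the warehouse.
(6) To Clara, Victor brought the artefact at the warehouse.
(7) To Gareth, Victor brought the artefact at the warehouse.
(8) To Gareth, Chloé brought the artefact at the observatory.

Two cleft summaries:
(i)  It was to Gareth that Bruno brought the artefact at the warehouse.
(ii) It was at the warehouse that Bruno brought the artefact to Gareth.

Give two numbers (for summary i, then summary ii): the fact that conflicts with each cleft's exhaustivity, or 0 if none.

3, 0

(i): focus "Gareth". Looking for same agent, thing, setting (Bruno / the artefact / at the warehouse) with some other recipient — fact (3) has Astrid there. Refuted.
(ii): focus "at the warehouse". No fact shares same agent, thing, recipient (Bruno / the artefact / Gareth) with a different setting. 0.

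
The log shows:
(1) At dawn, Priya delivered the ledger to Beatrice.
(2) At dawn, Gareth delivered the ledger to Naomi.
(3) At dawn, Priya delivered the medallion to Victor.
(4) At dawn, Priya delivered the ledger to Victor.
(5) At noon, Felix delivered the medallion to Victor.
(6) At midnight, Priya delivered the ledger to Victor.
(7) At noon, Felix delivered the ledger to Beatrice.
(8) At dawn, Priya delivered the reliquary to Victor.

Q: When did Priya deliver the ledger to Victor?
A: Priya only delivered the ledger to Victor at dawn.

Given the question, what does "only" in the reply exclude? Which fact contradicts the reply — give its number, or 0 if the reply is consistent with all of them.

6

The question "When did ...?" targets the setting, so in the reply the focus falls on "at dawn".
"Only" then excludes alternative settings while the background — agent = Priya, thing = the ledger, recipient = Victor — is held fixed.
Fact (6) keeps agent = Priya, thing = the ledger, recipient = Victor but has setting = at midnight; that refutes the reply.
(Fact (3) would refute a reading with focus on the thing — but that is not what the question asks.)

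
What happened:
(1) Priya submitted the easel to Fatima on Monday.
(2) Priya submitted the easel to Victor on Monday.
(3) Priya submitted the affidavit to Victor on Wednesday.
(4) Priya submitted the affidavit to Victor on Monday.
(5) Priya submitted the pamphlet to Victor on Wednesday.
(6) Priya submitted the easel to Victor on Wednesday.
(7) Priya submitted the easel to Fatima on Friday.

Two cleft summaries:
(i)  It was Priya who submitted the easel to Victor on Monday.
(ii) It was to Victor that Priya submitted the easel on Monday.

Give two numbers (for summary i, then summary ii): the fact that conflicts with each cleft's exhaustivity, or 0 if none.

0, 1

Summary (i) focuses "Priya" (the agent); background the easel as thing and Victor as recipient and on Monday as setting. No fact matches that background with a different agent, so 0.
Summary (ii) focuses "Victor" (the recipient); background Priya as agent and the easel as thing and on Monday as setting. Fact (1) matches that background with recipient = Fatima — refutes (ii).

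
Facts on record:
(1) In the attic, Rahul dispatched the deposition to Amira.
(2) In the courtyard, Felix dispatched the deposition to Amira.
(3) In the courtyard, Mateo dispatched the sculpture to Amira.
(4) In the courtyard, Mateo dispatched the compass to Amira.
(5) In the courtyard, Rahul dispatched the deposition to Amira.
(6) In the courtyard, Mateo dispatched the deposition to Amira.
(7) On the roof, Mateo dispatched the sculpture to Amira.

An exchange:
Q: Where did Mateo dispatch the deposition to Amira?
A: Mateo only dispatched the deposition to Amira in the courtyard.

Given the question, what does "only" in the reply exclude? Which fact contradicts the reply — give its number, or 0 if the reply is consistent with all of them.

Answering "Where did ...?" puts focus on the setting — here, "in the courtyard".
So "only" ranges over settings; the rest (same agent, thing, recipient (Mateo / the deposition / Amira)) is presupposed.
No listed fact shares that background with another setting. Nothing contradicts the reply.
(Fact (3) would refute a reading with focus on the thing — but that is not what the question asks.)

0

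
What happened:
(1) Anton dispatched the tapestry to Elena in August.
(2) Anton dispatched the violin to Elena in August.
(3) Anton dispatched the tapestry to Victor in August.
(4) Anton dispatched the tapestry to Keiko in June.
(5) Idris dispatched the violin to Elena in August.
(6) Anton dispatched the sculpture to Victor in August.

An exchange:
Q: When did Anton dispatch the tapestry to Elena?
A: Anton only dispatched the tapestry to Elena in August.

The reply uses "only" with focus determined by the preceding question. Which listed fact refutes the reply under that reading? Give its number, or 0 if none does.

Answering "When did ...?" puts focus on the setting — here, "in August".
"Only" then excludes alternative settings while the background — agent = Anton, thing = the tapestry, recipient = Elena — is held fixed.
No fact keeps agent = Anton, thing = the tapestry, recipient = Elena while changing the setting; every other fact differs on something backgrounded. The reply stands.
(Fact (3) would refute a reading with focus on the recipient — but that is not what the question asks.)

0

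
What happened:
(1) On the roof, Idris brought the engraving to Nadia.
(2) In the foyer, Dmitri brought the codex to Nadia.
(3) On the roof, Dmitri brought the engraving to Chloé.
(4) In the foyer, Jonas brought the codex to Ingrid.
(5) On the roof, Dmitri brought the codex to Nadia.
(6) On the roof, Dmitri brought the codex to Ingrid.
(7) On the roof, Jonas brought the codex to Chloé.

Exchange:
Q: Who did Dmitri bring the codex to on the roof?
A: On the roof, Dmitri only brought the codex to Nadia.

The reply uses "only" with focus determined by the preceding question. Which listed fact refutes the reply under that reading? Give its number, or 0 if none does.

The question "Who did ... to ...?" targets the recipient, so in the reply the focus falls on "Nadia".
"Only" then excludes alternative recipients while the background — same agent, thing, setting (Dmitri / the codex / on the roof) — is held fixed.
Fact (6) keeps same agent, thing, setting (Dmitri / the codex / on the roof) but has recipient = Ingrid; that refutes the reply.
(Fact (2) would refute a reading with focus on the setting — but that is not what the question asks.)

6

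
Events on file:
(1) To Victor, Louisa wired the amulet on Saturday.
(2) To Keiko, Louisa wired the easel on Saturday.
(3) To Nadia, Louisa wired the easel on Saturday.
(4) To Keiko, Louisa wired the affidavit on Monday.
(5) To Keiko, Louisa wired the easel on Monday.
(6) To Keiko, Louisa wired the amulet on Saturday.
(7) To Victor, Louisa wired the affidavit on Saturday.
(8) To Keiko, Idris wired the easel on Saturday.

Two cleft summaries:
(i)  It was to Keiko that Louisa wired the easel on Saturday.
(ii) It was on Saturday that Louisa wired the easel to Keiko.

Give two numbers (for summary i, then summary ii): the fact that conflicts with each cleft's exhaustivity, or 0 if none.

3, 5

(i): focus "Keiko". Looking for Louisa as agent and the easel as thing and on Saturday as setting with some other recipient — fact (3) has Nadia there. Refuted.
(ii): focus "on Saturday". Looking for Louisa as agent and the easel as thing and Keiko as recipient with some other setting — fact (5) has on Monday there. Refuted.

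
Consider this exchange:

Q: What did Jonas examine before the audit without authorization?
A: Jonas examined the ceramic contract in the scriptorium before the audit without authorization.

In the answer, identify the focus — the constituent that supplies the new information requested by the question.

The wh-word "what" asks about the direct object.
In the answer, "Jonas", "before the audit" and "without authorization" are given — repeated from the question.
"in the scriptorium" is also new, but it specifies the location, which is not what the question asks about — so it is not the focus.
The constituent filling the direct object gap is "the ceramic contract"; that is the focus.

the ceramic contract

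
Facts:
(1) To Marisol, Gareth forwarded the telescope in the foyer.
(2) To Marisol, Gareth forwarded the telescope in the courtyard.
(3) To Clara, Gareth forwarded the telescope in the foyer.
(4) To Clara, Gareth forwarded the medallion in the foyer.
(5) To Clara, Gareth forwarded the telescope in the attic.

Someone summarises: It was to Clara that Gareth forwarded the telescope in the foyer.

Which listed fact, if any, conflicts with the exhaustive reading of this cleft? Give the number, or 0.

Focus of the cleft: "Clara" (the recipient). Presupposed background: same agent, thing, setting (Gareth / the telescope / in the foyer).
The exhaustive reading says no other recipient fits that background.
Fact (1) shares the background but with recipient = Marisol; exhaustivity is violated.

1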